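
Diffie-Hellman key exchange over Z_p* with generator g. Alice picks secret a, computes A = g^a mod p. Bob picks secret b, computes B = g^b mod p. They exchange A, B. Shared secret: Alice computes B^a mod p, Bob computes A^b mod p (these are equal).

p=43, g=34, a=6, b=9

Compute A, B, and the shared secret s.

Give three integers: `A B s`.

Answer: 4 8 16

Derivation:
A = 34^6 mod 43  (bits of 6 = 110)
  bit 0 = 1: r = r^2 * 34 mod 43 = 1^2 * 34 = 1*34 = 34
  bit 1 = 1: r = r^2 * 34 mod 43 = 34^2 * 34 = 38*34 = 2
  bit 2 = 0: r = r^2 mod 43 = 2^2 = 4
  -> A = 4
B = 34^9 mod 43  (bits of 9 = 1001)
  bit 0 = 1: r = r^2 * 34 mod 43 = 1^2 * 34 = 1*34 = 34
  bit 1 = 0: r = r^2 mod 43 = 34^2 = 38
  bit 2 = 0: r = r^2 mod 43 = 38^2 = 25
  bit 3 = 1: r = r^2 * 34 mod 43 = 25^2 * 34 = 23*34 = 8
  -> B = 8
s = B^a = 8^6 mod 43  (bits of 6 = 110)
  bit 0 = 1: r = r^2 * 8 mod 43 = 1^2 * 8 = 1*8 = 8
  bit 1 = 1: r = r^2 * 8 mod 43 = 8^2 * 8 = 21*8 = 39
  bit 2 = 0: r = r^2 mod 43 = 39^2 = 16
  -> s = B^a = 16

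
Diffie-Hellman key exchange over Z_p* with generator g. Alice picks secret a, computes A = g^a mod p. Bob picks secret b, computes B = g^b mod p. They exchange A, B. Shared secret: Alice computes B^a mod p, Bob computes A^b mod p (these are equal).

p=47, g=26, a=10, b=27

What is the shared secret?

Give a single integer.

Answer: 12

Derivation:
A = 26^10 mod 47  (bits of 10 = 1010)
  bit 0 = 1: r = r^2 * 26 mod 47 = 1^2 * 26 = 1*26 = 26
  bit 1 = 0: r = r^2 mod 47 = 26^2 = 18
  bit 2 = 1: r = r^2 * 26 mod 47 = 18^2 * 26 = 42*26 = 11
  bit 3 = 0: r = r^2 mod 47 = 11^2 = 27
  -> A = 27
B = 26^27 mod 47  (bits of 27 = 11011)
  bit 0 = 1: r = r^2 * 26 mod 47 = 1^2 * 26 = 1*26 = 26
  bit 1 = 1: r = r^2 * 26 mod 47 = 26^2 * 26 = 18*26 = 45
  bit 2 = 0: r = r^2 mod 47 = 45^2 = 4
  bit 3 = 1: r = r^2 * 26 mod 47 = 4^2 * 26 = 16*26 = 40
  bit 4 = 1: r = r^2 * 26 mod 47 = 40^2 * 26 = 2*26 = 5
  -> B = 5
s = B^a = 5^10 mod 47  (bits of 10 = 1010)
  bit 0 = 1: r = r^2 * 5 mod 47 = 1^2 * 5 = 1*5 = 5
  bit 1 = 0: r = r^2 mod 47 = 5^2 = 25
  bit 2 = 1: r = r^2 * 5 mod 47 = 25^2 * 5 = 14*5 = 23
  bit 3 = 0: r = r^2 mod 47 = 23^2 = 12
  -> s = B^a = 12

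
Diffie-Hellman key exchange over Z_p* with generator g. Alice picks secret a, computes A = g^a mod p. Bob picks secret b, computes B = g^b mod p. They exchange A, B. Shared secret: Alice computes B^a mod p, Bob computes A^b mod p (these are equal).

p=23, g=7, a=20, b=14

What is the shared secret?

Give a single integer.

Answer: 6

Derivation:
A = 7^20 mod 23  (bits of 20 = 10100)
  bit 0 = 1: r = r^2 * 7 mod 23 = 1^2 * 7 = 1*7 = 7
  bit 1 = 0: r = r^2 mod 23 = 7^2 = 3
  bit 2 = 1: r = r^2 * 7 mod 23 = 3^2 * 7 = 9*7 = 17
  bit 3 = 0: r = r^2 mod 23 = 17^2 = 13
  bit 4 = 0: r = r^2 mod 23 = 13^2 = 8
  -> A = 8
B = 7^14 mod 23  (bits of 14 = 1110)
  bit 0 = 1: r = r^2 * 7 mod 23 = 1^2 * 7 = 1*7 = 7
  bit 1 = 1: r = r^2 * 7 mod 23 = 7^2 * 7 = 3*7 = 21
  bit 2 = 1: r = r^2 * 7 mod 23 = 21^2 * 7 = 4*7 = 5
  bit 3 = 0: r = r^2 mod 23 = 5^2 = 2
  -> B = 2
s = B^a = 2^20 mod 23  (bits of 20 = 10100)
  bit 0 = 1: r = r^2 * 2 mod 23 = 1^2 * 2 = 1*2 = 2
  bit 1 = 0: r = r^2 mod 23 = 2^2 = 4
  bit 2 = 1: r = r^2 * 2 mod 23 = 4^2 * 2 = 16*2 = 9
  bit 3 = 0: r = r^2 mod 23 = 9^2 = 12
  bit 4 = 0: r = r^2 mod 23 = 12^2 = 6
  -> s = B^a = 6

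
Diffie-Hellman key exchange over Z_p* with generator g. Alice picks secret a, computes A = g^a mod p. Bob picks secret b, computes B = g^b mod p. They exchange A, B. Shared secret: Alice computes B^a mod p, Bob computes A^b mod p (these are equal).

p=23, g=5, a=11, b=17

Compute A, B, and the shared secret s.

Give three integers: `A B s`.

Answer: 22 15 22

Derivation:
A = 5^11 mod 23  (bits of 11 = 1011)
  bit 0 = 1: r = r^2 * 5 mod 23 = 1^2 * 5 = 1*5 = 5
  bit 1 = 0: r = r^2 mod 23 = 5^2 = 2
  bit 2 = 1: r = r^2 * 5 mod 23 = 2^2 * 5 = 4*5 = 20
  bit 3 = 1: r = r^2 * 5 mod 23 = 20^2 * 5 = 9*5 = 22
  -> A = 22
B = 5^17 mod 23  (bits of 17 = 10001)
  bit 0 = 1: r = r^2 * 5 mod 23 = 1^2 * 5 = 1*5 = 5
  bit 1 = 0: r = r^2 mod 23 = 5^2 = 2
  bit 2 = 0: r = r^2 mod 23 = 2^2 = 4
  bit 3 = 0: r = r^2 mod 23 = 4^2 = 16
  bit 4 = 1: r = r^2 * 5 mod 23 = 16^2 * 5 = 3*5 = 15
  -> B = 15
s = B^a = 15^11 mod 23  (bits of 11 = 1011)
  bit 0 = 1: r = r^2 * 15 mod 23 = 1^2 * 15 = 1*15 = 15
  bit 1 = 0: r = r^2 mod 23 = 15^2 = 18
  bit 2 = 1: r = r^2 * 15 mod 23 = 18^2 * 15 = 2*15 = 7
  bit 3 = 1: r = r^2 * 15 mod 23 = 7^2 * 15 = 3*15 = 22
  -> s = B^a = 22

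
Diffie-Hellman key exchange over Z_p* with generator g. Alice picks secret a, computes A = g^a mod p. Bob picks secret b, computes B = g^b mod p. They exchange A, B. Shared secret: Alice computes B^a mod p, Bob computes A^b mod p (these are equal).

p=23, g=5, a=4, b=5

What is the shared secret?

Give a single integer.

Answer: 12

Derivation:
A = 5^4 mod 23  (bits of 4 = 100)
  bit 0 = 1: r = r^2 * 5 mod 23 = 1^2 * 5 = 1*5 = 5
  bit 1 = 0: r = r^2 mod 23 = 5^2 = 2
  bit 2 = 0: r = r^2 mod 23 = 2^2 = 4
  -> A = 4
B = 5^5 mod 23  (bits of 5 = 101)
  bit 0 = 1: r = r^2 * 5 mod 23 = 1^2 * 5 = 1*5 = 5
  bit 1 = 0: r = r^2 mod 23 = 5^2 = 2
  bit 2 = 1: r = r^2 * 5 mod 23 = 2^2 * 5 = 4*5 = 20
  -> B = 20
s = B^a = 20^4 mod 23  (bits of 4 = 100)
  bit 0 = 1: r = r^2 * 20 mod 23 = 1^2 * 20 = 1*20 = 20
  bit 1 = 0: r = r^2 mod 23 = 20^2 = 9
  bit 2 = 0: r = r^2 mod 23 = 9^2 = 12
  -> s = B^a = 12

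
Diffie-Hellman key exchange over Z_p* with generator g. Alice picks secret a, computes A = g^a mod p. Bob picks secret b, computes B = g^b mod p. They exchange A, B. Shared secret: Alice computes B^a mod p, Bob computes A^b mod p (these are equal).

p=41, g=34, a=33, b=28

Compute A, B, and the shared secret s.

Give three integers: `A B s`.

A = 34^33 mod 41  (bits of 33 = 100001)
  bit 0 = 1: r = r^2 * 34 mod 41 = 1^2 * 34 = 1*34 = 34
  bit 1 = 0: r = r^2 mod 41 = 34^2 = 8
  bit 2 = 0: r = r^2 mod 41 = 8^2 = 23
  bit 3 = 0: r = r^2 mod 41 = 23^2 = 37
  bit 4 = 0: r = r^2 mod 41 = 37^2 = 16
  bit 5 = 1: r = r^2 * 34 mod 41 = 16^2 * 34 = 10*34 = 12
  -> A = 12
B = 34^28 mod 41  (bits of 28 = 11100)
  bit 0 = 1: r = r^2 * 34 mod 41 = 1^2 * 34 = 1*34 = 34
  bit 1 = 1: r = r^2 * 34 mod 41 = 34^2 * 34 = 8*34 = 26
  bit 2 = 1: r = r^2 * 34 mod 41 = 26^2 * 34 = 20*34 = 24
  bit 3 = 0: r = r^2 mod 41 = 24^2 = 2
  bit 4 = 0: r = r^2 mod 41 = 2^2 = 4
  -> B = 4
s = B^a = 4^33 mod 41  (bits of 33 = 100001)
  bit 0 = 1: r = r^2 * 4 mod 41 = 1^2 * 4 = 1*4 = 4
  bit 1 = 0: r = r^2 mod 41 = 4^2 = 16
  bit 2 = 0: r = r^2 mod 41 = 16^2 = 10
  bit 3 = 0: r = r^2 mod 41 = 10^2 = 18
  bit 4 = 0: r = r^2 mod 41 = 18^2 = 37
  bit 5 = 1: r = r^2 * 4 mod 41 = 37^2 * 4 = 16*4 = 23
  -> s = B^a = 23

Answer: 12 4 23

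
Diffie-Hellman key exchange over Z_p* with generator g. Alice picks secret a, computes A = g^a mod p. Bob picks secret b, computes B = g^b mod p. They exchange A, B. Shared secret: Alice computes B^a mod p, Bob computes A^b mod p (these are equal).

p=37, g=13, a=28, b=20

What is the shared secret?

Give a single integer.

A = 13^28 mod 37  (bits of 28 = 11100)
  bit 0 = 1: r = r^2 * 13 mod 37 = 1^2 * 13 = 1*13 = 13
  bit 1 = 1: r = r^2 * 13 mod 37 = 13^2 * 13 = 21*13 = 14
  bit 2 = 1: r = r^2 * 13 mod 37 = 14^2 * 13 = 11*13 = 32
  bit 3 = 0: r = r^2 mod 37 = 32^2 = 25
  bit 4 = 0: r = r^2 mod 37 = 25^2 = 33
  -> A = 33
B = 13^20 mod 37  (bits of 20 = 10100)
  bit 0 = 1: r = r^2 * 13 mod 37 = 1^2 * 13 = 1*13 = 13
  bit 1 = 0: r = r^2 mod 37 = 13^2 = 21
  bit 2 = 1: r = r^2 * 13 mod 37 = 21^2 * 13 = 34*13 = 35
  bit 3 = 0: r = r^2 mod 37 = 35^2 = 4
  bit 4 = 0: r = r^2 mod 37 = 4^2 = 16
  -> B = 16
s = B^a = 16^28 mod 37  (bits of 28 = 11100)
  bit 0 = 1: r = r^2 * 16 mod 37 = 1^2 * 16 = 1*16 = 16
  bit 1 = 1: r = r^2 * 16 mod 37 = 16^2 * 16 = 34*16 = 26
  bit 2 = 1: r = r^2 * 16 mod 37 = 26^2 * 16 = 10*16 = 12
  bit 3 = 0: r = r^2 mod 37 = 12^2 = 33
  bit 4 = 0: r = r^2 mod 37 = 33^2 = 16
  -> s = B^a = 16

Answer: 16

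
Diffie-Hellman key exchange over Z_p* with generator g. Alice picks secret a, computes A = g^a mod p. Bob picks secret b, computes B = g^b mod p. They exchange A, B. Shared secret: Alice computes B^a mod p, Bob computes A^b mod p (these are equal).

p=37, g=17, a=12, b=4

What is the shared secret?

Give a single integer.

A = 17^12 mod 37  (bits of 12 = 1100)
  bit 0 = 1: r = r^2 * 17 mod 37 = 1^2 * 17 = 1*17 = 17
  bit 1 = 1: r = r^2 * 17 mod 37 = 17^2 * 17 = 30*17 = 29
  bit 2 = 0: r = r^2 mod 37 = 29^2 = 27
  bit 3 = 0: r = r^2 mod 37 = 27^2 = 26
  -> A = 26
B = 17^4 mod 37  (bits of 4 = 100)
  bit 0 = 1: r = r^2 * 17 mod 37 = 1^2 * 17 = 1*17 = 17
  bit 1 = 0: r = r^2 mod 37 = 17^2 = 30
  bit 2 = 0: r = r^2 mod 37 = 30^2 = 12
  -> B = 12
s = B^a = 12^12 mod 37  (bits of 12 = 1100)
  bit 0 = 1: r = r^2 * 12 mod 37 = 1^2 * 12 = 1*12 = 12
  bit 1 = 1: r = r^2 * 12 mod 37 = 12^2 * 12 = 33*12 = 26
  bit 2 = 0: r = r^2 mod 37 = 26^2 = 10
  bit 3 = 0: r = r^2 mod 37 = 10^2 = 26
  -> s = B^a = 26

Answer: 26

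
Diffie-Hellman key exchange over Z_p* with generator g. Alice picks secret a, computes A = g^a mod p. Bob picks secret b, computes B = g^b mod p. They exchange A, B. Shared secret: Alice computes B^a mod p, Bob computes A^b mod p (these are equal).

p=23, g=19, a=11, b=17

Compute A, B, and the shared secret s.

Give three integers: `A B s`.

Answer: 22 21 22

Derivation:
A = 19^11 mod 23  (bits of 11 = 1011)
  bit 0 = 1: r = r^2 * 19 mod 23 = 1^2 * 19 = 1*19 = 19
  bit 1 = 0: r = r^2 mod 23 = 19^2 = 16
  bit 2 = 1: r = r^2 * 19 mod 23 = 16^2 * 19 = 3*19 = 11
  bit 3 = 1: r = r^2 * 19 mod 23 = 11^2 * 19 = 6*19 = 22
  -> A = 22
B = 19^17 mod 23  (bits of 17 = 10001)
  bit 0 = 1: r = r^2 * 19 mod 23 = 1^2 * 19 = 1*19 = 19
  bit 1 = 0: r = r^2 mod 23 = 19^2 = 16
  bit 2 = 0: r = r^2 mod 23 = 16^2 = 3
  bit 3 = 0: r = r^2 mod 23 = 3^2 = 9
  bit 4 = 1: r = r^2 * 19 mod 23 = 9^2 * 19 = 12*19 = 21
  -> B = 21
s = B^a = 21^11 mod 23  (bits of 11 = 1011)
  bit 0 = 1: r = r^2 * 21 mod 23 = 1^2 * 21 = 1*21 = 21
  bit 1 = 0: r = r^2 mod 23 = 21^2 = 4
  bit 2 = 1: r = r^2 * 21 mod 23 = 4^2 * 21 = 16*21 = 14
  bit 3 = 1: r = r^2 * 21 mod 23 = 14^2 * 21 = 12*21 = 22
  -> s = B^a = 22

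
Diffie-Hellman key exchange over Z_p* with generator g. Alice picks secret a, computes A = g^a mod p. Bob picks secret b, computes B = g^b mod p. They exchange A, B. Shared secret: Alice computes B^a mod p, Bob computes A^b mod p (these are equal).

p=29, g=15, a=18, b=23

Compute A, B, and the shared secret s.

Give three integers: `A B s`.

A = 15^18 mod 29  (bits of 18 = 10010)
  bit 0 = 1: r = r^2 * 15 mod 29 = 1^2 * 15 = 1*15 = 15
  bit 1 = 0: r = r^2 mod 29 = 15^2 = 22
  bit 2 = 0: r = r^2 mod 29 = 22^2 = 20
  bit 3 = 1: r = r^2 * 15 mod 29 = 20^2 * 15 = 23*15 = 26
  bit 4 = 0: r = r^2 mod 29 = 26^2 = 9
  -> A = 9
B = 15^23 mod 29  (bits of 23 = 10111)
  bit 0 = 1: r = r^2 * 15 mod 29 = 1^2 * 15 = 1*15 = 15
  bit 1 = 0: r = r^2 mod 29 = 15^2 = 22
  bit 2 = 1: r = r^2 * 15 mod 29 = 22^2 * 15 = 20*15 = 10
  bit 3 = 1: r = r^2 * 15 mod 29 = 10^2 * 15 = 13*15 = 21
  bit 4 = 1: r = r^2 * 15 mod 29 = 21^2 * 15 = 6*15 = 3
  -> B = 3
s = B^a = 3^18 mod 29  (bits of 18 = 10010)
  bit 0 = 1: r = r^2 * 3 mod 29 = 1^2 * 3 = 1*3 = 3
  bit 1 = 0: r = r^2 mod 29 = 3^2 = 9
  bit 2 = 0: r = r^2 mod 29 = 9^2 = 23
  bit 3 = 1: r = r^2 * 3 mod 29 = 23^2 * 3 = 7*3 = 21
  bit 4 = 0: r = r^2 mod 29 = 21^2 = 6
  -> s = B^a = 6

Answer: 9 3 6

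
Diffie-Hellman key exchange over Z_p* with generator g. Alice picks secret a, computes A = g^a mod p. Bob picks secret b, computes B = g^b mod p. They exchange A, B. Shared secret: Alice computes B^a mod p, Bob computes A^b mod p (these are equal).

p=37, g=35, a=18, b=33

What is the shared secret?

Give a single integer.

A = 35^18 mod 37  (bits of 18 = 10010)
  bit 0 = 1: r = r^2 * 35 mod 37 = 1^2 * 35 = 1*35 = 35
  bit 1 = 0: r = r^2 mod 37 = 35^2 = 4
  bit 2 = 0: r = r^2 mod 37 = 4^2 = 16
  bit 3 = 1: r = r^2 * 35 mod 37 = 16^2 * 35 = 34*35 = 6
  bit 4 = 0: r = r^2 mod 37 = 6^2 = 36
  -> A = 36
B = 35^33 mod 37  (bits of 33 = 100001)
  bit 0 = 1: r = r^2 * 35 mod 37 = 1^2 * 35 = 1*35 = 35
  bit 1 = 0: r = r^2 mod 37 = 35^2 = 4
  bit 2 = 0: r = r^2 mod 37 = 4^2 = 16
  bit 3 = 0: r = r^2 mod 37 = 16^2 = 34
  bit 4 = 0: r = r^2 mod 37 = 34^2 = 9
  bit 5 = 1: r = r^2 * 35 mod 37 = 9^2 * 35 = 7*35 = 23
  -> B = 23
s = B^a = 23^18 mod 37  (bits of 18 = 10010)
  bit 0 = 1: r = r^2 * 23 mod 37 = 1^2 * 23 = 1*23 = 23
  bit 1 = 0: r = r^2 mod 37 = 23^2 = 11
  bit 2 = 0: r = r^2 mod 37 = 11^2 = 10
  bit 3 = 1: r = r^2 * 23 mod 37 = 10^2 * 23 = 26*23 = 6
  bit 4 = 0: r = r^2 mod 37 = 6^2 = 36
  -> s = B^a = 36

Answer: 36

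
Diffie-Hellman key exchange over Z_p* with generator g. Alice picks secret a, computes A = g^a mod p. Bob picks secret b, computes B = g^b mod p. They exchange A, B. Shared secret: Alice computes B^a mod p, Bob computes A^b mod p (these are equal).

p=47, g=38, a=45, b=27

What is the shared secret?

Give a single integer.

A = 38^45 mod 47  (bits of 45 = 101101)
  bit 0 = 1: r = r^2 * 38 mod 47 = 1^2 * 38 = 1*38 = 38
  bit 1 = 0: r = r^2 mod 47 = 38^2 = 34
  bit 2 = 1: r = r^2 * 38 mod 47 = 34^2 * 38 = 28*38 = 30
  bit 3 = 1: r = r^2 * 38 mod 47 = 30^2 * 38 = 7*38 = 31
  bit 4 = 0: r = r^2 mod 47 = 31^2 = 21
  bit 5 = 1: r = r^2 * 38 mod 47 = 21^2 * 38 = 18*38 = 26
  -> A = 26
B = 38^27 mod 47  (bits of 27 = 11011)
  bit 0 = 1: r = r^2 * 38 mod 47 = 1^2 * 38 = 1*38 = 38
  bit 1 = 1: r = r^2 * 38 mod 47 = 38^2 * 38 = 34*38 = 23
  bit 2 = 0: r = r^2 mod 47 = 23^2 = 12
  bit 3 = 1: r = r^2 * 38 mod 47 = 12^2 * 38 = 3*38 = 20
  bit 4 = 1: r = r^2 * 38 mod 47 = 20^2 * 38 = 24*38 = 19
  -> B = 19
s = B^a = 19^45 mod 47  (bits of 45 = 101101)
  bit 0 = 1: r = r^2 * 19 mod 47 = 1^2 * 19 = 1*19 = 19
  bit 1 = 0: r = r^2 mod 47 = 19^2 = 32
  bit 2 = 1: r = r^2 * 19 mod 47 = 32^2 * 19 = 37*19 = 45
  bit 3 = 1: r = r^2 * 19 mod 47 = 45^2 * 19 = 4*19 = 29
  bit 4 = 0: r = r^2 mod 47 = 29^2 = 42
  bit 5 = 1: r = r^2 * 19 mod 47 = 42^2 * 19 = 25*19 = 5
  -> s = B^a = 5

Answer: 5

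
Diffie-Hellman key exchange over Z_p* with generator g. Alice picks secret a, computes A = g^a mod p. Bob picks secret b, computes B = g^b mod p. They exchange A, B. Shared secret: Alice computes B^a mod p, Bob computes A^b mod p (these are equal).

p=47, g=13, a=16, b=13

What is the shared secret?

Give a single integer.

A = 13^16 mod 47  (bits of 16 = 10000)
  bit 0 = 1: r = r^2 * 13 mod 47 = 1^2 * 13 = 1*13 = 13
  bit 1 = 0: r = r^2 mod 47 = 13^2 = 28
  bit 2 = 0: r = r^2 mod 47 = 28^2 = 32
  bit 3 = 0: r = r^2 mod 47 = 32^2 = 37
  bit 4 = 0: r = r^2 mod 47 = 37^2 = 6
  -> A = 6
B = 13^13 mod 47  (bits of 13 = 1101)
  bit 0 = 1: r = r^2 * 13 mod 47 = 1^2 * 13 = 1*13 = 13
  bit 1 = 1: r = r^2 * 13 mod 47 = 13^2 * 13 = 28*13 = 35
  bit 2 = 0: r = r^2 mod 47 = 35^2 = 3
  bit 3 = 1: r = r^2 * 13 mod 47 = 3^2 * 13 = 9*13 = 23
  -> B = 23
s = B^a = 23^16 mod 47  (bits of 16 = 10000)
  bit 0 = 1: r = r^2 * 23 mod 47 = 1^2 * 23 = 1*23 = 23
  bit 1 = 0: r = r^2 mod 47 = 23^2 = 12
  bit 2 = 0: r = r^2 mod 47 = 12^2 = 3
  bit 3 = 0: r = r^2 mod 47 = 3^2 = 9
  bit 4 = 0: r = r^2 mod 47 = 9^2 = 34
  -> s = B^a = 34

Answer: 34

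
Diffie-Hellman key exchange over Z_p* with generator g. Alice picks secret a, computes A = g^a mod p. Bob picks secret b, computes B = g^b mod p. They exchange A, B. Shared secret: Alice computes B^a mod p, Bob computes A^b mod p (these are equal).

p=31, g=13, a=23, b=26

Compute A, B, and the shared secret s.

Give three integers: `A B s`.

A = 13^23 mod 31  (bits of 23 = 10111)
  bit 0 = 1: r = r^2 * 13 mod 31 = 1^2 * 13 = 1*13 = 13
  bit 1 = 0: r = r^2 mod 31 = 13^2 = 14
  bit 2 = 1: r = r^2 * 13 mod 31 = 14^2 * 13 = 10*13 = 6
  bit 3 = 1: r = r^2 * 13 mod 31 = 6^2 * 13 = 5*13 = 3
  bit 4 = 1: r = r^2 * 13 mod 31 = 3^2 * 13 = 9*13 = 24
  -> A = 24
B = 13^26 mod 31  (bits of 26 = 11010)
  bit 0 = 1: r = r^2 * 13 mod 31 = 1^2 * 13 = 1*13 = 13
  bit 1 = 1: r = r^2 * 13 mod 31 = 13^2 * 13 = 14*13 = 27
  bit 2 = 0: r = r^2 mod 31 = 27^2 = 16
  bit 3 = 1: r = r^2 * 13 mod 31 = 16^2 * 13 = 8*13 = 11
  bit 4 = 0: r = r^2 mod 31 = 11^2 = 28
  -> B = 28
s = B^a = 28^23 mod 31  (bits of 23 = 10111)
  bit 0 = 1: r = r^2 * 28 mod 31 = 1^2 * 28 = 1*28 = 28
  bit 1 = 0: r = r^2 mod 31 = 28^2 = 9
  bit 2 = 1: r = r^2 * 28 mod 31 = 9^2 * 28 = 19*28 = 5
  bit 3 = 1: r = r^2 * 28 mod 31 = 5^2 * 28 = 25*28 = 18
  bit 4 = 1: r = r^2 * 28 mod 31 = 18^2 * 28 = 14*28 = 20
  -> s = B^a = 20

Answer: 24 28 20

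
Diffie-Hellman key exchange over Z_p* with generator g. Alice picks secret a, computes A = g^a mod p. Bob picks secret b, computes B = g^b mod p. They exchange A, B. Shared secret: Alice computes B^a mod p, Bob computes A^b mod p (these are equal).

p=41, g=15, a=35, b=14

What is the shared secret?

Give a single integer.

A = 15^35 mod 41  (bits of 35 = 100011)
  bit 0 = 1: r = r^2 * 15 mod 41 = 1^2 * 15 = 1*15 = 15
  bit 1 = 0: r = r^2 mod 41 = 15^2 = 20
  bit 2 = 0: r = r^2 mod 41 = 20^2 = 31
  bit 3 = 0: r = r^2 mod 41 = 31^2 = 18
  bit 4 = 1: r = r^2 * 15 mod 41 = 18^2 * 15 = 37*15 = 22
  bit 5 = 1: r = r^2 * 15 mod 41 = 22^2 * 15 = 33*15 = 3
  -> A = 3
B = 15^14 mod 41  (bits of 14 = 1110)
  bit 0 = 1: r = r^2 * 15 mod 41 = 1^2 * 15 = 1*15 = 15
  bit 1 = 1: r = r^2 * 15 mod 41 = 15^2 * 15 = 20*15 = 13
  bit 2 = 1: r = r^2 * 15 mod 41 = 13^2 * 15 = 5*15 = 34
  bit 3 = 0: r = r^2 mod 41 = 34^2 = 8
  -> B = 8
s = B^a = 8^35 mod 41  (bits of 35 = 100011)
  bit 0 = 1: r = r^2 * 8 mod 41 = 1^2 * 8 = 1*8 = 8
  bit 1 = 0: r = r^2 mod 41 = 8^2 = 23
  bit 2 = 0: r = r^2 mod 41 = 23^2 = 37
  bit 3 = 0: r = r^2 mod 41 = 37^2 = 16
  bit 4 = 1: r = r^2 * 8 mod 41 = 16^2 * 8 = 10*8 = 39
  bit 5 = 1: r = r^2 * 8 mod 41 = 39^2 * 8 = 4*8 = 32
  -> s = B^a = 32

Answer: 32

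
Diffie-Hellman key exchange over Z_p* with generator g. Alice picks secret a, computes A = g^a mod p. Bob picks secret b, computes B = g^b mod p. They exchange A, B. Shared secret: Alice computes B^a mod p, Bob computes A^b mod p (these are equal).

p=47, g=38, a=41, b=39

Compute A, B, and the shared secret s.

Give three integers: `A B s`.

A = 38^41 mod 47  (bits of 41 = 101001)
  bit 0 = 1: r = r^2 * 38 mod 47 = 1^2 * 38 = 1*38 = 38
  bit 1 = 0: r = r^2 mod 47 = 38^2 = 34
  bit 2 = 1: r = r^2 * 38 mod 47 = 34^2 * 38 = 28*38 = 30
  bit 3 = 0: r = r^2 mod 47 = 30^2 = 7
  bit 4 = 0: r = r^2 mod 47 = 7^2 = 2
  bit 5 = 1: r = r^2 * 38 mod 47 = 2^2 * 38 = 4*38 = 11
  -> A = 11
B = 38^39 mod 47  (bits of 39 = 100111)
  bit 0 = 1: r = r^2 * 38 mod 47 = 1^2 * 38 = 1*38 = 38
  bit 1 = 0: r = r^2 mod 47 = 38^2 = 34
  bit 2 = 0: r = r^2 mod 47 = 34^2 = 28
  bit 3 = 1: r = r^2 * 38 mod 47 = 28^2 * 38 = 32*38 = 41
  bit 4 = 1: r = r^2 * 38 mod 47 = 41^2 * 38 = 36*38 = 5
  bit 5 = 1: r = r^2 * 38 mod 47 = 5^2 * 38 = 25*38 = 10
  -> B = 10
s = B^a = 10^41 mod 47  (bits of 41 = 101001)
  bit 0 = 1: r = r^2 * 10 mod 47 = 1^2 * 10 = 1*10 = 10
  bit 1 = 0: r = r^2 mod 47 = 10^2 = 6
  bit 2 = 1: r = r^2 * 10 mod 47 = 6^2 * 10 = 36*10 = 31
  bit 3 = 0: r = r^2 mod 47 = 31^2 = 21
  bit 4 = 0: r = r^2 mod 47 = 21^2 = 18
  bit 5 = 1: r = r^2 * 10 mod 47 = 18^2 * 10 = 42*10 = 44
  -> s = B^a = 44

Answer: 11 10 44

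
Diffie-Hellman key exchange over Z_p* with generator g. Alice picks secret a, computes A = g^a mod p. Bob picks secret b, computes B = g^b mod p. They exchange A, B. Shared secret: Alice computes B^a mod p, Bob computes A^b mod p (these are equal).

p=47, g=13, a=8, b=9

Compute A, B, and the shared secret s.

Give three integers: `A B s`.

A = 13^8 mod 47  (bits of 8 = 1000)
  bit 0 = 1: r = r^2 * 13 mod 47 = 1^2 * 13 = 1*13 = 13
  bit 1 = 0: r = r^2 mod 47 = 13^2 = 28
  bit 2 = 0: r = r^2 mod 47 = 28^2 = 32
  bit 3 = 0: r = r^2 mod 47 = 32^2 = 37
  -> A = 37
B = 13^9 mod 47  (bits of 9 = 1001)
  bit 0 = 1: r = r^2 * 13 mod 47 = 1^2 * 13 = 1*13 = 13
  bit 1 = 0: r = r^2 mod 47 = 13^2 = 28
  bit 2 = 0: r = r^2 mod 47 = 28^2 = 32
  bit 3 = 1: r = r^2 * 13 mod 47 = 32^2 * 13 = 37*13 = 11
  -> B = 11
s = B^a = 11^8 mod 47  (bits of 8 = 1000)
  bit 0 = 1: r = r^2 * 11 mod 47 = 1^2 * 11 = 1*11 = 11
  bit 1 = 0: r = r^2 mod 47 = 11^2 = 27
  bit 2 = 0: r = r^2 mod 47 = 27^2 = 24
  bit 3 = 0: r = r^2 mod 47 = 24^2 = 12
  -> s = B^a = 12

Answer: 37 11 12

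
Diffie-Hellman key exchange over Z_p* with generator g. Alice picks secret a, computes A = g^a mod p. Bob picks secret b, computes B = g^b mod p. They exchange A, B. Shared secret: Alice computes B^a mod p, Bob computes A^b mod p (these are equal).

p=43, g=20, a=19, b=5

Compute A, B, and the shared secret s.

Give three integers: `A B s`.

Answer: 33 26 18

Derivation:
A = 20^19 mod 43  (bits of 19 = 10011)
  bit 0 = 1: r = r^2 * 20 mod 43 = 1^2 * 20 = 1*20 = 20
  bit 1 = 0: r = r^2 mod 43 = 20^2 = 13
  bit 2 = 0: r = r^2 mod 43 = 13^2 = 40
  bit 3 = 1: r = r^2 * 20 mod 43 = 40^2 * 20 = 9*20 = 8
  bit 4 = 1: r = r^2 * 20 mod 43 = 8^2 * 20 = 21*20 = 33
  -> A = 33
B = 20^5 mod 43  (bits of 5 = 101)
  bit 0 = 1: r = r^2 * 20 mod 43 = 1^2 * 20 = 1*20 = 20
  bit 1 = 0: r = r^2 mod 43 = 20^2 = 13
  bit 2 = 1: r = r^2 * 20 mod 43 = 13^2 * 20 = 40*20 = 26
  -> B = 26
s = B^a = 26^19 mod 43  (bits of 19 = 10011)
  bit 0 = 1: r = r^2 * 26 mod 43 = 1^2 * 26 = 1*26 = 26
  bit 1 = 0: r = r^2 mod 43 = 26^2 = 31
  bit 2 = 0: r = r^2 mod 43 = 31^2 = 15
  bit 3 = 1: r = r^2 * 26 mod 43 = 15^2 * 26 = 10*26 = 2
  bit 4 = 1: r = r^2 * 26 mod 43 = 2^2 * 26 = 4*26 = 18
  -> s = B^a = 18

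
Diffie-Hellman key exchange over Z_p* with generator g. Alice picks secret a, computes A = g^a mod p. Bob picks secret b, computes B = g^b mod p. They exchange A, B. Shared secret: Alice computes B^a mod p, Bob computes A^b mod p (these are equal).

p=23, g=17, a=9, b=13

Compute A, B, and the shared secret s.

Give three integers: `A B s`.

A = 17^9 mod 23  (bits of 9 = 1001)
  bit 0 = 1: r = r^2 * 17 mod 23 = 1^2 * 17 = 1*17 = 17
  bit 1 = 0: r = r^2 mod 23 = 17^2 = 13
  bit 2 = 0: r = r^2 mod 23 = 13^2 = 8
  bit 3 = 1: r = r^2 * 17 mod 23 = 8^2 * 17 = 18*17 = 7
  -> A = 7
B = 17^13 mod 23  (bits of 13 = 1101)
  bit 0 = 1: r = r^2 * 17 mod 23 = 1^2 * 17 = 1*17 = 17
  bit 1 = 1: r = r^2 * 17 mod 23 = 17^2 * 17 = 13*17 = 14
  bit 2 = 0: r = r^2 mod 23 = 14^2 = 12
  bit 3 = 1: r = r^2 * 17 mod 23 = 12^2 * 17 = 6*17 = 10
  -> B = 10
s = B^a = 10^9 mod 23  (bits of 9 = 1001)
  bit 0 = 1: r = r^2 * 10 mod 23 = 1^2 * 10 = 1*10 = 10
  bit 1 = 0: r = r^2 mod 23 = 10^2 = 8
  bit 2 = 0: r = r^2 mod 23 = 8^2 = 18
  bit 3 = 1: r = r^2 * 10 mod 23 = 18^2 * 10 = 2*10 = 20
  -> s = B^a = 20

Answer: 7 10 20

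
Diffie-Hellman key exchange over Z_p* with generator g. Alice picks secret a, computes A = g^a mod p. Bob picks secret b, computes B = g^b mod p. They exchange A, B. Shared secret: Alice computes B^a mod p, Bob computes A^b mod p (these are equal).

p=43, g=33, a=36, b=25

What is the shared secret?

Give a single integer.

A = 33^36 mod 43  (bits of 36 = 100100)
  bit 0 = 1: r = r^2 * 33 mod 43 = 1^2 * 33 = 1*33 = 33
  bit 1 = 0: r = r^2 mod 43 = 33^2 = 14
  bit 2 = 0: r = r^2 mod 43 = 14^2 = 24
  bit 3 = 1: r = r^2 * 33 mod 43 = 24^2 * 33 = 17*33 = 2
  bit 4 = 0: r = r^2 mod 43 = 2^2 = 4
  bit 5 = 0: r = r^2 mod 43 = 4^2 = 16
  -> A = 16
B = 33^25 mod 43  (bits of 25 = 11001)
  bit 0 = 1: r = r^2 * 33 mod 43 = 1^2 * 33 = 1*33 = 33
  bit 1 = 1: r = r^2 * 33 mod 43 = 33^2 * 33 = 14*33 = 32
  bit 2 = 0: r = r^2 mod 43 = 32^2 = 35
  bit 3 = 0: r = r^2 mod 43 = 35^2 = 21
  bit 4 = 1: r = r^2 * 33 mod 43 = 21^2 * 33 = 11*33 = 19
  -> B = 19
s = B^a = 19^36 mod 43  (bits of 36 = 100100)
  bit 0 = 1: r = r^2 * 19 mod 43 = 1^2 * 19 = 1*19 = 19
  bit 1 = 0: r = r^2 mod 43 = 19^2 = 17
  bit 2 = 0: r = r^2 mod 43 = 17^2 = 31
  bit 3 = 1: r = r^2 * 19 mod 43 = 31^2 * 19 = 15*19 = 27
  bit 4 = 0: r = r^2 mod 43 = 27^2 = 41
  bit 5 = 0: r = r^2 mod 43 = 41^2 = 4
  -> s = B^a = 4

Answer: 4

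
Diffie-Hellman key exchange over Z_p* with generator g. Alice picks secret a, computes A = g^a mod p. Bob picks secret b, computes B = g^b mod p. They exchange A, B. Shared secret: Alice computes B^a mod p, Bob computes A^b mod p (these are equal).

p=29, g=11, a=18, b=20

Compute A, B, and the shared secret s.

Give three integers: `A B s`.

Answer: 4 20 7

Derivation:
A = 11^18 mod 29  (bits of 18 = 10010)
  bit 0 = 1: r = r^2 * 11 mod 29 = 1^2 * 11 = 1*11 = 11
  bit 1 = 0: r = r^2 mod 29 = 11^2 = 5
  bit 2 = 0: r = r^2 mod 29 = 5^2 = 25
  bit 3 = 1: r = r^2 * 11 mod 29 = 25^2 * 11 = 16*11 = 2
  bit 4 = 0: r = r^2 mod 29 = 2^2 = 4
  -> A = 4
B = 11^20 mod 29  (bits of 20 = 10100)
  bit 0 = 1: r = r^2 * 11 mod 29 = 1^2 * 11 = 1*11 = 11
  bit 1 = 0: r = r^2 mod 29 = 11^2 = 5
  bit 2 = 1: r = r^2 * 11 mod 29 = 5^2 * 11 = 25*11 = 14
  bit 3 = 0: r = r^2 mod 29 = 14^2 = 22
  bit 4 = 0: r = r^2 mod 29 = 22^2 = 20
  -> B = 20
s = B^a = 20^18 mod 29  (bits of 18 = 10010)
  bit 0 = 1: r = r^2 * 20 mod 29 = 1^2 * 20 = 1*20 = 20
  bit 1 = 0: r = r^2 mod 29 = 20^2 = 23
  bit 2 = 0: r = r^2 mod 29 = 23^2 = 7
  bit 3 = 1: r = r^2 * 20 mod 29 = 7^2 * 20 = 20*20 = 23
  bit 4 = 0: r = r^2 mod 29 = 23^2 = 7
  -> s = B^a = 7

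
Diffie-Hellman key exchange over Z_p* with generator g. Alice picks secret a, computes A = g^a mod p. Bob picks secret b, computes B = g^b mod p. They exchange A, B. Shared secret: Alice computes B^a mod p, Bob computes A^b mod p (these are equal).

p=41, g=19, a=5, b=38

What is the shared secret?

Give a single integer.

Answer: 9

Derivation:
A = 19^5 mod 41  (bits of 5 = 101)
  bit 0 = 1: r = r^2 * 19 mod 41 = 1^2 * 19 = 1*19 = 19
  bit 1 = 0: r = r^2 mod 41 = 19^2 = 33
  bit 2 = 1: r = r^2 * 19 mod 41 = 33^2 * 19 = 23*19 = 27
  -> A = 27
B = 19^38 mod 41  (bits of 38 = 100110)
  bit 0 = 1: r = r^2 * 19 mod 41 = 1^2 * 19 = 1*19 = 19
  bit 1 = 0: r = r^2 mod 41 = 19^2 = 33
  bit 2 = 0: r = r^2 mod 41 = 33^2 = 23
  bit 3 = 1: r = r^2 * 19 mod 41 = 23^2 * 19 = 37*19 = 6
  bit 4 = 1: r = r^2 * 19 mod 41 = 6^2 * 19 = 36*19 = 28
  bit 5 = 0: r = r^2 mod 41 = 28^2 = 5
  -> B = 5
s = B^a = 5^5 mod 41  (bits of 5 = 101)
  bit 0 = 1: r = r^2 * 5 mod 41 = 1^2 * 5 = 1*5 = 5
  bit 1 = 0: r = r^2 mod 41 = 5^2 = 25
  bit 2 = 1: r = r^2 * 5 mod 41 = 25^2 * 5 = 10*5 = 9
  -> s = B^a = 9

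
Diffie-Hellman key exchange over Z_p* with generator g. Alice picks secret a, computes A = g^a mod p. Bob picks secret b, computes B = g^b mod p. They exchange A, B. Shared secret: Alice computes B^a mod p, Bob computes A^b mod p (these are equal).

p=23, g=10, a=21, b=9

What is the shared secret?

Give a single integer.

Answer: 15

Derivation:
A = 10^21 mod 23  (bits of 21 = 10101)
  bit 0 = 1: r = r^2 * 10 mod 23 = 1^2 * 10 = 1*10 = 10
  bit 1 = 0: r = r^2 mod 23 = 10^2 = 8
  bit 2 = 1: r = r^2 * 10 mod 23 = 8^2 * 10 = 18*10 = 19
  bit 3 = 0: r = r^2 mod 23 = 19^2 = 16
  bit 4 = 1: r = r^2 * 10 mod 23 = 16^2 * 10 = 3*10 = 7
  -> A = 7
B = 10^9 mod 23  (bits of 9 = 1001)
  bit 0 = 1: r = r^2 * 10 mod 23 = 1^2 * 10 = 1*10 = 10
  bit 1 = 0: r = r^2 mod 23 = 10^2 = 8
  bit 2 = 0: r = r^2 mod 23 = 8^2 = 18
  bit 3 = 1: r = r^2 * 10 mod 23 = 18^2 * 10 = 2*10 = 20
  -> B = 20
s = B^a = 20^21 mod 23  (bits of 21 = 10101)
  bit 0 = 1: r = r^2 * 20 mod 23 = 1^2 * 20 = 1*20 = 20
  bit 1 = 0: r = r^2 mod 23 = 20^2 = 9
  bit 2 = 1: r = r^2 * 20 mod 23 = 9^2 * 20 = 12*20 = 10
  bit 3 = 0: r = r^2 mod 23 = 10^2 = 8
  bit 4 = 1: r = r^2 * 20 mod 23 = 8^2 * 20 = 18*20 = 15
  -> s = B^a = 15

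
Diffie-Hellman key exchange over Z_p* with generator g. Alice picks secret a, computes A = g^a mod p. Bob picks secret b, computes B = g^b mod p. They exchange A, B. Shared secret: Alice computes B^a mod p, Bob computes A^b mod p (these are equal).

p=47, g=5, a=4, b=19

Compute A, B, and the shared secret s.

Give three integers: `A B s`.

A = 5^4 mod 47  (bits of 4 = 100)
  bit 0 = 1: r = r^2 * 5 mod 47 = 1^2 * 5 = 1*5 = 5
  bit 1 = 0: r = r^2 mod 47 = 5^2 = 25
  bit 2 = 0: r = r^2 mod 47 = 25^2 = 14
  -> A = 14
B = 5^19 mod 47  (bits of 19 = 10011)
  bit 0 = 1: r = r^2 * 5 mod 47 = 1^2 * 5 = 1*5 = 5
  bit 1 = 0: r = r^2 mod 47 = 5^2 = 25
  bit 2 = 0: r = r^2 mod 47 = 25^2 = 14
  bit 3 = 1: r = r^2 * 5 mod 47 = 14^2 * 5 = 8*5 = 40
  bit 4 = 1: r = r^2 * 5 mod 47 = 40^2 * 5 = 2*5 = 10
  -> B = 10
s = B^a = 10^4 mod 47  (bits of 4 = 100)
  bit 0 = 1: r = r^2 * 10 mod 47 = 1^2 * 10 = 1*10 = 10
  bit 1 = 0: r = r^2 mod 47 = 10^2 = 6
  bit 2 = 0: r = r^2 mod 47 = 6^2 = 36
  -> s = B^a = 36

Answer: 14 10 36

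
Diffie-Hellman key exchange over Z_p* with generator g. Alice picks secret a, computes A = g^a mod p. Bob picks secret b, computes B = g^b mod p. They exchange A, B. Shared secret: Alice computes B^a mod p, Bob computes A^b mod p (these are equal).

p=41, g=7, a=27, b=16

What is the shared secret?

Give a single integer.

A = 7^27 mod 41  (bits of 27 = 11011)
  bit 0 = 1: r = r^2 * 7 mod 41 = 1^2 * 7 = 1*7 = 7
  bit 1 = 1: r = r^2 * 7 mod 41 = 7^2 * 7 = 8*7 = 15
  bit 2 = 0: r = r^2 mod 41 = 15^2 = 20
  bit 3 = 1: r = r^2 * 7 mod 41 = 20^2 * 7 = 31*7 = 12
  bit 4 = 1: r = r^2 * 7 mod 41 = 12^2 * 7 = 21*7 = 24
  -> A = 24
B = 7^16 mod 41  (bits of 16 = 10000)
  bit 0 = 1: r = r^2 * 7 mod 41 = 1^2 * 7 = 1*7 = 7
  bit 1 = 0: r = r^2 mod 41 = 7^2 = 8
  bit 2 = 0: r = r^2 mod 41 = 8^2 = 23
  bit 3 = 0: r = r^2 mod 41 = 23^2 = 37
  bit 4 = 0: r = r^2 mod 41 = 37^2 = 16
  -> B = 16
s = B^a = 16^27 mod 41  (bits of 27 = 11011)
  bit 0 = 1: r = r^2 * 16 mod 41 = 1^2 * 16 = 1*16 = 16
  bit 1 = 1: r = r^2 * 16 mod 41 = 16^2 * 16 = 10*16 = 37
  bit 2 = 0: r = r^2 mod 41 = 37^2 = 16
  bit 3 = 1: r = r^2 * 16 mod 41 = 16^2 * 16 = 10*16 = 37
  bit 4 = 1: r = r^2 * 16 mod 41 = 37^2 * 16 = 16*16 = 10
  -> s = B^a = 10

Answer: 10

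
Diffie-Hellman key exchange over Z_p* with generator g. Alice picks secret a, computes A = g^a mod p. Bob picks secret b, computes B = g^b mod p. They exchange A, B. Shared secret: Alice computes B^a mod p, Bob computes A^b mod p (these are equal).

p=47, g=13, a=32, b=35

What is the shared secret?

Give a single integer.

A = 13^32 mod 47  (bits of 32 = 100000)
  bit 0 = 1: r = r^2 * 13 mod 47 = 1^2 * 13 = 1*13 = 13
  bit 1 = 0: r = r^2 mod 47 = 13^2 = 28
  bit 2 = 0: r = r^2 mod 47 = 28^2 = 32
  bit 3 = 0: r = r^2 mod 47 = 32^2 = 37
  bit 4 = 0: r = r^2 mod 47 = 37^2 = 6
  bit 5 = 0: r = r^2 mod 47 = 6^2 = 36
  -> A = 36
B = 13^35 mod 47  (bits of 35 = 100011)
  bit 0 = 1: r = r^2 * 13 mod 47 = 1^2 * 13 = 1*13 = 13
  bit 1 = 0: r = r^2 mod 47 = 13^2 = 28
  bit 2 = 0: r = r^2 mod 47 = 28^2 = 32
  bit 3 = 0: r = r^2 mod 47 = 32^2 = 37
  bit 4 = 1: r = r^2 * 13 mod 47 = 37^2 * 13 = 6*13 = 31
  bit 5 = 1: r = r^2 * 13 mod 47 = 31^2 * 13 = 21*13 = 38
  -> B = 38
s = B^a = 38^32 mod 47  (bits of 32 = 100000)
  bit 0 = 1: r = r^2 * 38 mod 47 = 1^2 * 38 = 1*38 = 38
  bit 1 = 0: r = r^2 mod 47 = 38^2 = 34
  bit 2 = 0: r = r^2 mod 47 = 34^2 = 28
  bit 3 = 0: r = r^2 mod 47 = 28^2 = 32
  bit 4 = 0: r = r^2 mod 47 = 32^2 = 37
  bit 5 = 0: r = r^2 mod 47 = 37^2 = 6
  -> s = B^a = 6

Answer: 6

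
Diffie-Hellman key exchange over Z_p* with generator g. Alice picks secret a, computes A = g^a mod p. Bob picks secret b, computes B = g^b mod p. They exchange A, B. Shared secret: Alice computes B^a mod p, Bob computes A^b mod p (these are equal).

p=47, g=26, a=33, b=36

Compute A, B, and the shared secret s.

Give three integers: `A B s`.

Answer: 20 7 32

Derivation:
A = 26^33 mod 47  (bits of 33 = 100001)
  bit 0 = 1: r = r^2 * 26 mod 47 = 1^2 * 26 = 1*26 = 26
  bit 1 = 0: r = r^2 mod 47 = 26^2 = 18
  bit 2 = 0: r = r^2 mod 47 = 18^2 = 42
  bit 3 = 0: r = r^2 mod 47 = 42^2 = 25
  bit 4 = 0: r = r^2 mod 47 = 25^2 = 14
  bit 5 = 1: r = r^2 * 26 mod 47 = 14^2 * 26 = 8*26 = 20
  -> A = 20
B = 26^36 mod 47  (bits of 36 = 100100)
  bit 0 = 1: r = r^2 * 26 mod 47 = 1^2 * 26 = 1*26 = 26
  bit 1 = 0: r = r^2 mod 47 = 26^2 = 18
  bit 2 = 0: r = r^2 mod 47 = 18^2 = 42
  bit 3 = 1: r = r^2 * 26 mod 47 = 42^2 * 26 = 25*26 = 39
  bit 4 = 0: r = r^2 mod 47 = 39^2 = 17
  bit 5 = 0: r = r^2 mod 47 = 17^2 = 7
  -> B = 7
s = B^a = 7^33 mod 47  (bits of 33 = 100001)
  bit 0 = 1: r = r^2 * 7 mod 47 = 1^2 * 7 = 1*7 = 7
  bit 1 = 0: r = r^2 mod 47 = 7^2 = 2
  bit 2 = 0: r = r^2 mod 47 = 2^2 = 4
  bit 3 = 0: r = r^2 mod 47 = 4^2 = 16
  bit 4 = 0: r = r^2 mod 47 = 16^2 = 21
  bit 5 = 1: r = r^2 * 7 mod 47 = 21^2 * 7 = 18*7 = 32
  -> s = B^a = 32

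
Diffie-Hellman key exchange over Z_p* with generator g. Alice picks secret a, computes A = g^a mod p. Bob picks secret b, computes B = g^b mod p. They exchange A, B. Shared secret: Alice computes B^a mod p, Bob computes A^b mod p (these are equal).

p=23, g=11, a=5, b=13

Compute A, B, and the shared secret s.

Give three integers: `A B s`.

A = 11^5 mod 23  (bits of 5 = 101)
  bit 0 = 1: r = r^2 * 11 mod 23 = 1^2 * 11 = 1*11 = 11
  bit 1 = 0: r = r^2 mod 23 = 11^2 = 6
  bit 2 = 1: r = r^2 * 11 mod 23 = 6^2 * 11 = 13*11 = 5
  -> A = 5
B = 11^13 mod 23  (bits of 13 = 1101)
  bit 0 = 1: r = r^2 * 11 mod 23 = 1^2 * 11 = 1*11 = 11
  bit 1 = 1: r = r^2 * 11 mod 23 = 11^2 * 11 = 6*11 = 20
  bit 2 = 0: r = r^2 mod 23 = 20^2 = 9
  bit 3 = 1: r = r^2 * 11 mod 23 = 9^2 * 11 = 12*11 = 17
  -> B = 17
s = B^a = 17^5 mod 23  (bits of 5 = 101)
  bit 0 = 1: r = r^2 * 17 mod 23 = 1^2 * 17 = 1*17 = 17
  bit 1 = 0: r = r^2 mod 23 = 17^2 = 13
  bit 2 = 1: r = r^2 * 17 mod 23 = 13^2 * 17 = 8*17 = 21
  -> s = B^a = 21

Answer: 5 17 21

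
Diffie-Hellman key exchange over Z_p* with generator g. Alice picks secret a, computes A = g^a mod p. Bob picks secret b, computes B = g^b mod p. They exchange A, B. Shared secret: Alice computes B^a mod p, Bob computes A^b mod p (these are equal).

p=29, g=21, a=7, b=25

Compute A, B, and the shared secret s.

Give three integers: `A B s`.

A = 21^7 mod 29  (bits of 7 = 111)
  bit 0 = 1: r = r^2 * 21 mod 29 = 1^2 * 21 = 1*21 = 21
  bit 1 = 1: r = r^2 * 21 mod 29 = 21^2 * 21 = 6*21 = 10
  bit 2 = 1: r = r^2 * 21 mod 29 = 10^2 * 21 = 13*21 = 12
  -> A = 12
B = 21^25 mod 29  (bits of 25 = 11001)
  bit 0 = 1: r = r^2 * 21 mod 29 = 1^2 * 21 = 1*21 = 21
  bit 1 = 1: r = r^2 * 21 mod 29 = 21^2 * 21 = 6*21 = 10
  bit 2 = 0: r = r^2 mod 29 = 10^2 = 13
  bit 3 = 0: r = r^2 mod 29 = 13^2 = 24
  bit 4 = 1: r = r^2 * 21 mod 29 = 24^2 * 21 = 25*21 = 3
  -> B = 3
s = B^a = 3^7 mod 29  (bits of 7 = 111)
  bit 0 = 1: r = r^2 * 3 mod 29 = 1^2 * 3 = 1*3 = 3
  bit 1 = 1: r = r^2 * 3 mod 29 = 3^2 * 3 = 9*3 = 27
  bit 2 = 1: r = r^2 * 3 mod 29 = 27^2 * 3 = 4*3 = 12
  -> s = B^a = 12

Answer: 12 3 12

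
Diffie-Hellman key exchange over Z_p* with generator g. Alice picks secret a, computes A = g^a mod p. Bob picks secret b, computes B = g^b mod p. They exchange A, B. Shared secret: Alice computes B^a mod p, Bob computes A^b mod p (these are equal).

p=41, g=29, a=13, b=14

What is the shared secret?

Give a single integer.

Answer: 20

Derivation:
A = 29^13 mod 41  (bits of 13 = 1101)
  bit 0 = 1: r = r^2 * 29 mod 41 = 1^2 * 29 = 1*29 = 29
  bit 1 = 1: r = r^2 * 29 mod 41 = 29^2 * 29 = 21*29 = 35
  bit 2 = 0: r = r^2 mod 41 = 35^2 = 36
  bit 3 = 1: r = r^2 * 29 mod 41 = 36^2 * 29 = 25*29 = 28
  -> A = 28
B = 29^14 mod 41  (bits of 14 = 1110)
  bit 0 = 1: r = r^2 * 29 mod 41 = 1^2 * 29 = 1*29 = 29
  bit 1 = 1: r = r^2 * 29 mod 41 = 29^2 * 29 = 21*29 = 35
  bit 2 = 1: r = r^2 * 29 mod 41 = 35^2 * 29 = 36*29 = 19
  bit 3 = 0: r = r^2 mod 41 = 19^2 = 33
  -> B = 33
s = B^a = 33^13 mod 41  (bits of 13 = 1101)
  bit 0 = 1: r = r^2 * 33 mod 41 = 1^2 * 33 = 1*33 = 33
  bit 1 = 1: r = r^2 * 33 mod 41 = 33^2 * 33 = 23*33 = 21
  bit 2 = 0: r = r^2 mod 41 = 21^2 = 31
  bit 3 = 1: r = r^2 * 33 mod 41 = 31^2 * 33 = 18*33 = 20
  -> s = B^a = 20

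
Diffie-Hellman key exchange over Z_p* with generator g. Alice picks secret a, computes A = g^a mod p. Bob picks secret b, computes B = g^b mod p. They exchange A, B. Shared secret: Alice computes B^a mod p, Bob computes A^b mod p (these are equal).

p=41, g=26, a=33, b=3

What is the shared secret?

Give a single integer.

A = 26^33 mod 41  (bits of 33 = 100001)
  bit 0 = 1: r = r^2 * 26 mod 41 = 1^2 * 26 = 1*26 = 26
  bit 1 = 0: r = r^2 mod 41 = 26^2 = 20
  bit 2 = 0: r = r^2 mod 41 = 20^2 = 31
  bit 3 = 0: r = r^2 mod 41 = 31^2 = 18
  bit 4 = 0: r = r^2 mod 41 = 18^2 = 37
  bit 5 = 1: r = r^2 * 26 mod 41 = 37^2 * 26 = 16*26 = 6
  -> A = 6
B = 26^3 mod 41  (bits of 3 = 11)
  bit 0 = 1: r = r^2 * 26 mod 41 = 1^2 * 26 = 1*26 = 26
  bit 1 = 1: r = r^2 * 26 mod 41 = 26^2 * 26 = 20*26 = 28
  -> B = 28
s = B^a = 28^33 mod 41  (bits of 33 = 100001)
  bit 0 = 1: r = r^2 * 28 mod 41 = 1^2 * 28 = 1*28 = 28
  bit 1 = 0: r = r^2 mod 41 = 28^2 = 5
  bit 2 = 0: r = r^2 mod 41 = 5^2 = 25
  bit 3 = 0: r = r^2 mod 41 = 25^2 = 10
  bit 4 = 0: r = r^2 mod 41 = 10^2 = 18
  bit 5 = 1: r = r^2 * 28 mod 41 = 18^2 * 28 = 37*28 = 11
  -> s = B^a = 11

Answer: 11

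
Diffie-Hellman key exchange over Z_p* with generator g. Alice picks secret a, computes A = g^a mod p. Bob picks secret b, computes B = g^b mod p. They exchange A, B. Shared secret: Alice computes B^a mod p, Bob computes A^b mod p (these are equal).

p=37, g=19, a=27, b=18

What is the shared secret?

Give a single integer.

Answer: 36

Derivation:
A = 19^27 mod 37  (bits of 27 = 11011)
  bit 0 = 1: r = r^2 * 19 mod 37 = 1^2 * 19 = 1*19 = 19
  bit 1 = 1: r = r^2 * 19 mod 37 = 19^2 * 19 = 28*19 = 14
  bit 2 = 0: r = r^2 mod 37 = 14^2 = 11
  bit 3 = 1: r = r^2 * 19 mod 37 = 11^2 * 19 = 10*19 = 5
  bit 4 = 1: r = r^2 * 19 mod 37 = 5^2 * 19 = 25*19 = 31
  -> A = 31
B = 19^18 mod 37  (bits of 18 = 10010)
  bit 0 = 1: r = r^2 * 19 mod 37 = 1^2 * 19 = 1*19 = 19
  bit 1 = 0: r = r^2 mod 37 = 19^2 = 28
  bit 2 = 0: r = r^2 mod 37 = 28^2 = 7
  bit 3 = 1: r = r^2 * 19 mod 37 = 7^2 * 19 = 12*19 = 6
  bit 4 = 0: r = r^2 mod 37 = 6^2 = 36
  -> B = 36
s = B^a = 36^27 mod 37  (bits of 27 = 11011)
  bit 0 = 1: r = r^2 * 36 mod 37 = 1^2 * 36 = 1*36 = 36
  bit 1 = 1: r = r^2 * 36 mod 37 = 36^2 * 36 = 1*36 = 36
  bit 2 = 0: r = r^2 mod 37 = 36^2 = 1
  bit 3 = 1: r = r^2 * 36 mod 37 = 1^2 * 36 = 1*36 = 36
  bit 4 = 1: r = r^2 * 36 mod 37 = 36^2 * 36 = 1*36 = 36
  -> s = B^a = 36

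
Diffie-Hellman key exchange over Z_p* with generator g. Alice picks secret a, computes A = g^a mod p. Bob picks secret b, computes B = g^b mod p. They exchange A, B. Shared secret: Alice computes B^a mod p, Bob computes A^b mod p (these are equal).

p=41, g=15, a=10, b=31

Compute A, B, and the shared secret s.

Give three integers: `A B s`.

Answer: 32 12 9

Derivation:
A = 15^10 mod 41  (bits of 10 = 1010)
  bit 0 = 1: r = r^2 * 15 mod 41 = 1^2 * 15 = 1*15 = 15
  bit 1 = 0: r = r^2 mod 41 = 15^2 = 20
  bit 2 = 1: r = r^2 * 15 mod 41 = 20^2 * 15 = 31*15 = 14
  bit 3 = 0: r = r^2 mod 41 = 14^2 = 32
  -> A = 32
B = 15^31 mod 41  (bits of 31 = 11111)
  bit 0 = 1: r = r^2 * 15 mod 41 = 1^2 * 15 = 1*15 = 15
  bit 1 = 1: r = r^2 * 15 mod 41 = 15^2 * 15 = 20*15 = 13
  bit 2 = 1: r = r^2 * 15 mod 41 = 13^2 * 15 = 5*15 = 34
  bit 3 = 1: r = r^2 * 15 mod 41 = 34^2 * 15 = 8*15 = 38
  bit 4 = 1: r = r^2 * 15 mod 41 = 38^2 * 15 = 9*15 = 12
  -> B = 12
s = B^a = 12^10 mod 41  (bits of 10 = 1010)
  bit 0 = 1: r = r^2 * 12 mod 41 = 1^2 * 12 = 1*12 = 12
  bit 1 = 0: r = r^2 mod 41 = 12^2 = 21
  bit 2 = 1: r = r^2 * 12 mod 41 = 21^2 * 12 = 31*12 = 3
  bit 3 = 0: r = r^2 mod 41 = 3^2 = 9
  -> s = B^a = 9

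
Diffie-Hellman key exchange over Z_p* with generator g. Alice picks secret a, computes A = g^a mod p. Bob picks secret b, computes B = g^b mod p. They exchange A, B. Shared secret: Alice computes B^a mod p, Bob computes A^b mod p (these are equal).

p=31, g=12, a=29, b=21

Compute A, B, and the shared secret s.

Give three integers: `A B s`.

A = 12^29 mod 31  (bits of 29 = 11101)
  bit 0 = 1: r = r^2 * 12 mod 31 = 1^2 * 12 = 1*12 = 12
  bit 1 = 1: r = r^2 * 12 mod 31 = 12^2 * 12 = 20*12 = 23
  bit 2 = 1: r = r^2 * 12 mod 31 = 23^2 * 12 = 2*12 = 24
  bit 3 = 0: r = r^2 mod 31 = 24^2 = 18
  bit 4 = 1: r = r^2 * 12 mod 31 = 18^2 * 12 = 14*12 = 13
  -> A = 13
B = 12^21 mod 31  (bits of 21 = 10101)
  bit 0 = 1: r = r^2 * 12 mod 31 = 1^2 * 12 = 1*12 = 12
  bit 1 = 0: r = r^2 mod 31 = 12^2 = 20
  bit 2 = 1: r = r^2 * 12 mod 31 = 20^2 * 12 = 28*12 = 26
  bit 3 = 0: r = r^2 mod 31 = 26^2 = 25
  bit 4 = 1: r = r^2 * 12 mod 31 = 25^2 * 12 = 5*12 = 29
  -> B = 29
s = B^a = 29^29 mod 31  (bits of 29 = 11101)
  bit 0 = 1: r = r^2 * 29 mod 31 = 1^2 * 29 = 1*29 = 29
  bit 1 = 1: r = r^2 * 29 mod 31 = 29^2 * 29 = 4*29 = 23
  bit 2 = 1: r = r^2 * 29 mod 31 = 23^2 * 29 = 2*29 = 27
  bit 3 = 0: r = r^2 mod 31 = 27^2 = 16
  bit 4 = 1: r = r^2 * 29 mod 31 = 16^2 * 29 = 8*29 = 15
  -> s = B^a = 15

Answer: 13 29 15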